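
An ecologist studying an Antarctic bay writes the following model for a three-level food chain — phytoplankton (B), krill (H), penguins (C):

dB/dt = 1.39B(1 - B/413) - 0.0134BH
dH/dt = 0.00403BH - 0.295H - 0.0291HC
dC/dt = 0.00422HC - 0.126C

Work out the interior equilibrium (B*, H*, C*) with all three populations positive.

B* ≈ 294, H* ≈ 29.9, C* ≈ 30.6

From dC/dt = 0: 0.00422H* = 0.126, so H* = 29.9.
From dB/dt = 0: 1.39(1 - B*/413) = 0.0134·29.9, giving B* = 413·(1 - 0.288) = 294.
From dH/dt = 0: 0.00403·294 - 0.295 = 0.0291C*, so C* = 0.89/0.0291 = 30.6.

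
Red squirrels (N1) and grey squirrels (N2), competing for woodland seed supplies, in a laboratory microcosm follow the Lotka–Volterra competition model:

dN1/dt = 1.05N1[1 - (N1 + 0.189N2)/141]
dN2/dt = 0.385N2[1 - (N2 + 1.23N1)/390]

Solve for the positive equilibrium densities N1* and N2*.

N1* ≈ 87.7, N2* ≈ 282

Setting both brackets to zero gives the nullclines N1 + 0.189N2 = 141 and 1.23N1 + N2 = 390.
Substituting N2 = 390 - 1.23N1 into the first: N1(1 - 0.189·1.23) = 141 - 0.189·390.
So N1* = 67.3/0.768 = 87.7, and then N2* = 390 - 1.23·87.7 = 282.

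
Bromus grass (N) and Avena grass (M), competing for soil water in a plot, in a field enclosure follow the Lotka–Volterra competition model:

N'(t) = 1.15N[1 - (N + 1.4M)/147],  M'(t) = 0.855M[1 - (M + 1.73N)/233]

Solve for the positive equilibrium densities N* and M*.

N* ≈ 126, M* ≈ 15

Setting both brackets to zero gives the nullclines N + 1.4M = 147 and 1.73N + M = 233.
Substituting M = 233 - 1.73N into the first: N(1 - 1.4·1.73) = 147 - 1.4·233.
So N* = -179/-1.42 = 126, and then M* = 233 - 1.73·126 = 15.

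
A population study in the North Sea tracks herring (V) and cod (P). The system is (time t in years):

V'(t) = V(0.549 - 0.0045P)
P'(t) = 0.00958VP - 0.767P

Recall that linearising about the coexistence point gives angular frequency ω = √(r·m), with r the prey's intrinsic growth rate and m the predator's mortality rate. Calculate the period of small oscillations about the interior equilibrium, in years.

Here r = 0.549 and m = 0.767, so r·m = 0.421.
ω = √0.421 = 0.649 per year, hence T = 2π/ω ≈ 9.68 years.

T ≈ 9.68 years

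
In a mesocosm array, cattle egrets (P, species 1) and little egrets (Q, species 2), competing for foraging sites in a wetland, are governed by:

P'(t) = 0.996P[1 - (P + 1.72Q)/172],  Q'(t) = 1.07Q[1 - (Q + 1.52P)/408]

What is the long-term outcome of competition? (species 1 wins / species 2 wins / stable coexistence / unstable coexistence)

species 2 excludes species 1

Compare the nullcline intercepts: K1/α12 = 172/1.72 = 100 < K2 = 408; K2/α21 = 408/1.52 = 268 > K1 = 172.
Since the inequalities point opposite ways, species 2 can invade but species 1 cannot.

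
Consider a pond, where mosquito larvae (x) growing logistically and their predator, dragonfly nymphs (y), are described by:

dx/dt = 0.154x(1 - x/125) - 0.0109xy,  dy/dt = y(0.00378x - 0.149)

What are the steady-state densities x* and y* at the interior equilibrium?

From dy/dt = 0 with y > 0: 0.00378x* = 0.149, so x* = 39.4.
Substitute into dx/dt = 0: 0.154(1 - 39.4/125) = 0.0109y*.
The bracket is 0.685, giving y* = 0.105/0.0109 = 9.67.

x* ≈ 39.4, y* ≈ 9.67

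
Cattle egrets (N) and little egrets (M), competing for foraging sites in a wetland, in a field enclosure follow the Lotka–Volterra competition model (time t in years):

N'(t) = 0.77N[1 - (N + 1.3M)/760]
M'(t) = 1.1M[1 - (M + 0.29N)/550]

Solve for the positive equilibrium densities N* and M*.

Setting both brackets to zero gives the nullclines N + 1.3M = 760 and 0.29N + M = 550.
Substituting M = 550 - 0.29N into the first: N(1 - 1.3·0.29) = 760 - 1.3·550.
So N* = 45/0.623 = 72.2, and then M* = 550 - 0.29·72.2 = 529.

N* ≈ 72.2, M* ≈ 529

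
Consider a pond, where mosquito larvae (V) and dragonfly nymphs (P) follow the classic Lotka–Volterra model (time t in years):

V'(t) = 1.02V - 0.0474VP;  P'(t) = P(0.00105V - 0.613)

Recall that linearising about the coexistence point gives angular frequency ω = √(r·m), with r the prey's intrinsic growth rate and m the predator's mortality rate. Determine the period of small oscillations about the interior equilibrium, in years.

T ≈ 7.95 years

Here r = 1.02 and m = 0.613, so r·m = 0.625.
ω = √0.625 = 0.791 per year, hence T = 2π/ω ≈ 7.95 years.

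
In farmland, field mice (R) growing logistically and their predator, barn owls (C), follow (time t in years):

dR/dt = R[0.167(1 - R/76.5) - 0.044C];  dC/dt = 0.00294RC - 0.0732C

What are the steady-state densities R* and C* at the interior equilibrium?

From dC/dt = 0 with C > 0: 0.00294R* = 0.0732, so R* = 24.9.
Substitute into dR/dt = 0: 0.167(1 - 24.9/76.5) = 0.044C*.
The bracket is 0.675, giving C* = 0.113/0.044 = 2.56.

R* ≈ 24.9, C* ≈ 2.56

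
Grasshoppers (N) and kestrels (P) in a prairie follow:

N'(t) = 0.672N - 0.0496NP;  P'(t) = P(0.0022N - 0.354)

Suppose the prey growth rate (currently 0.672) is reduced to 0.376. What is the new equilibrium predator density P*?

P* ≈ 7.58

At the interior fixed point, setting dN/dt = 0 with N > 0 fixes P* = (prey growth rate)/(NP coefficient) — independent of the other coefficients.
With the change, P* = 0.376/0.0496 = 7.58; it falls from 13.5.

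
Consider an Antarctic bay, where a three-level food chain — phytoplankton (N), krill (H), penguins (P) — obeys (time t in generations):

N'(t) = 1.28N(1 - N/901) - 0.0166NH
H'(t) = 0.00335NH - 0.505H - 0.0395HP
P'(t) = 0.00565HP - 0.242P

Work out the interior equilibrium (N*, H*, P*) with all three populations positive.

N* ≈ 401, H* ≈ 42.8, P* ≈ 21.2

From dP/dt = 0: 0.00565H* = 0.242, so H* = 42.8.
From dN/dt = 0: 1.28(1 - N*/901) = 0.0166·42.8, giving N* = 901·(1 - 0.555) = 401.
From dH/dt = 0: 0.00335·401 - 0.505 = 0.0395P*, so P* = 0.837/0.0395 = 21.2.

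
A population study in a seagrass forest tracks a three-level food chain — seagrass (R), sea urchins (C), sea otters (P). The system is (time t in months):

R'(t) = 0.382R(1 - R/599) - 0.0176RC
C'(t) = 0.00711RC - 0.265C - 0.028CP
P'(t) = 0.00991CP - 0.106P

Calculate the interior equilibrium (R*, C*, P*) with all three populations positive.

From dP/dt = 0: 0.00991C* = 0.106, so C* = 10.7.
From dR/dt = 0: 0.382(1 - R*/599) = 0.0176·10.7, giving R* = 599·(1 - 0.493) = 304.
From dC/dt = 0: 0.00711·304 - 0.265 = 0.028P*, so P* = 1.9/0.028 = 67.7.

R* ≈ 304, C* ≈ 10.7, P* ≈ 67.7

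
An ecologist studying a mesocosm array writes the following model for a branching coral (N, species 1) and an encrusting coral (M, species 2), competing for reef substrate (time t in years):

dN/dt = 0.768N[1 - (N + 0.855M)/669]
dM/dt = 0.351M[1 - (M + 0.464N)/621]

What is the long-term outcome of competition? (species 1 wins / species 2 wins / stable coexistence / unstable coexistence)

stable coexistence

Compare the nullcline intercepts: K1/α12 = 669/0.855 = 782 > K2 = 621; K2/α21 = 621/0.464 = 1340 > K1 = 669.
Since both inequalities hold, each species can invade when rare, so the interior equilibrium is stable.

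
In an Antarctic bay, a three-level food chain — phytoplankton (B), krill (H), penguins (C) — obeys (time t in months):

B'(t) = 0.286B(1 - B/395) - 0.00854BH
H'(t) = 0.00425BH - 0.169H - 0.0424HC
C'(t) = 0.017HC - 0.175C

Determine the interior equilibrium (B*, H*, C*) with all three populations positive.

B* ≈ 274, H* ≈ 10.3, C* ≈ 23.4

From dC/dt = 0: 0.017H* = 0.175, so H* = 10.3.
From dB/dt = 0: 0.286(1 - B*/395) = 0.00854·10.3, giving B* = 395·(1 - 0.307) = 274.
From dH/dt = 0: 0.00425·274 - 0.169 = 0.0424C*, so C* = 0.994/0.0424 = 23.4.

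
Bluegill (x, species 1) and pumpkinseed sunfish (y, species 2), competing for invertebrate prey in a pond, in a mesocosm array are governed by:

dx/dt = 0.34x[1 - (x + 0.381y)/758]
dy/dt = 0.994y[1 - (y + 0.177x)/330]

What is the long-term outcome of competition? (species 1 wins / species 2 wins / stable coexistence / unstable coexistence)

stable coexistence

Compare the nullcline intercepts: K1/α12 = 758/0.381 = 1990 > K2 = 330; K2/α21 = 330/0.177 = 1860 > K1 = 758.
Since both inequalities hold, each species can invade when rare, so the interior equilibrium is stable.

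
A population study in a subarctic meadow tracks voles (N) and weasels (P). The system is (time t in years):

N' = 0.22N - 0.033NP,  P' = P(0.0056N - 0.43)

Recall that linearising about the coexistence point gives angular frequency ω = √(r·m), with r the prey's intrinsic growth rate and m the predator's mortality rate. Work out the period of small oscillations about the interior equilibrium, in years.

T ≈ 20.4 years

Here r = 0.22 and m = 0.43, so r·m = 0.0946.
ω = √0.0946 = 0.308 per year, hence T = 2π/ω ≈ 20.4 years.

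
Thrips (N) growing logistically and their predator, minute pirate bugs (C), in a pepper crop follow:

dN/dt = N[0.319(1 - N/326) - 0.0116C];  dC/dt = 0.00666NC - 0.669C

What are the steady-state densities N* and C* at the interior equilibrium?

N* ≈ 100, C* ≈ 19

From dC/dt = 0 with C > 0: 0.00666N* = 0.669, so N* = 100.
Substitute into dN/dt = 0: 0.319(1 - 100/326) = 0.0116C*.
The bracket is 0.692, giving C* = 0.221/0.0116 = 19.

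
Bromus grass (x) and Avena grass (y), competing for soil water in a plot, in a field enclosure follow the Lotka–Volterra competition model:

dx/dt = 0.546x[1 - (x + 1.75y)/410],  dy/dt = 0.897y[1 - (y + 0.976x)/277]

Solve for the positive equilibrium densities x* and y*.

Setting both brackets to zero gives the nullclines x + 1.75y = 410 and 0.976x + y = 277.
Substituting y = 277 - 0.976x into the first: x(1 - 1.75·0.976) = 410 - 1.75·277.
So x* = -74.8/-0.708 = 106, and then y* = 277 - 0.976·106 = 174.

x* ≈ 106, y* ≈ 174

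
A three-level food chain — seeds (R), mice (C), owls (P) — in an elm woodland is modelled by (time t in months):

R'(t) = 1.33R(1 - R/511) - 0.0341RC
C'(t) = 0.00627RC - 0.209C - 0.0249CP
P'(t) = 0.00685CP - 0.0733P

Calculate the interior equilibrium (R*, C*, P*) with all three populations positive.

R* ≈ 371, C* ≈ 10.7, P* ≈ 85

From dP/dt = 0: 0.00685C* = 0.0733, so C* = 10.7.
From dR/dt = 0: 1.33(1 - R*/511) = 0.0341·10.7, giving R* = 511·(1 - 0.274) = 371.
From dC/dt = 0: 0.00627·371 - 0.209 = 0.0249P*, so P* = 2.12/0.0249 = 85.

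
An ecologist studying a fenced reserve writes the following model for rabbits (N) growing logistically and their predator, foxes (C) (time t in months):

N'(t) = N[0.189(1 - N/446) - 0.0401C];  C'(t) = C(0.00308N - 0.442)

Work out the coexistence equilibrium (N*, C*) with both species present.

N* ≈ 144, C* ≈ 3.2

From dC/dt = 0 with C > 0: 0.00308N* = 0.442, so N* = 144.
Substitute into dN/dt = 0: 0.189(1 - 144/446) = 0.0401C*.
The bracket is 0.678, giving C* = 0.128/0.0401 = 3.2.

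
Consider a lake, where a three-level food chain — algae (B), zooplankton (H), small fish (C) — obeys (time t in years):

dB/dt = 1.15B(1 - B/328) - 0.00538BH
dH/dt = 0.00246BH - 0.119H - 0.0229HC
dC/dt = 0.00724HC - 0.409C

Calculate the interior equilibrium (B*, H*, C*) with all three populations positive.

B* ≈ 241, H* ≈ 56.5, C* ≈ 20.7

From dC/dt = 0: 0.00724H* = 0.409, so H* = 56.5.
From dB/dt = 0: 1.15(1 - B*/328) = 0.00538·56.5, giving B* = 328·(1 - 0.264) = 241.
From dH/dt = 0: 0.00246·241 - 0.119 = 0.0229C*, so C* = 0.475/0.0229 = 20.7.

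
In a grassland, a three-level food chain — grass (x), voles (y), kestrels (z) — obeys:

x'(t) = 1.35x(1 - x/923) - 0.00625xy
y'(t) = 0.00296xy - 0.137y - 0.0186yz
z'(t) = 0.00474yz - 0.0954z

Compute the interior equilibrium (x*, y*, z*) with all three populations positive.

From dz/dt = 0: 0.00474y* = 0.0954, so y* = 20.1.
From dx/dt = 0: 1.35(1 - x*/923) = 0.00625·20.1, giving x* = 923·(1 - 0.0932) = 837.
From dy/dt = 0: 0.00296·837 - 0.137 = 0.0186z*, so z* = 2.34/0.0186 = 126.

x* ≈ 837, y* ≈ 20.1, z* ≈ 126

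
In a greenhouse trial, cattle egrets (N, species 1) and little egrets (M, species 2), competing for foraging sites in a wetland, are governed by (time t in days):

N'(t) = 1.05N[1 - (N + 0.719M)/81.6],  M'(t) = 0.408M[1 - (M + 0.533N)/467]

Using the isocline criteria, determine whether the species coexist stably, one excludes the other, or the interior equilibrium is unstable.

species 2 excludes species 1

Compare the nullcline intercepts: K1/α12 = 81.6/0.719 = 113 < K2 = 467; K2/α21 = 467/0.533 = 876 > K1 = 81.6.
Since the inequalities point opposite ways, species 2 can invade but species 1 cannot.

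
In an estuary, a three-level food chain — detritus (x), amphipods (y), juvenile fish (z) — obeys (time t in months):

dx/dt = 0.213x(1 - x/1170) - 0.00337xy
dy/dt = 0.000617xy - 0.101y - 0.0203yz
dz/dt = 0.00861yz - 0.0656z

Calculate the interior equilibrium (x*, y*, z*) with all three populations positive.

From dz/dt = 0: 0.00861y* = 0.0656, so y* = 7.62.
From dx/dt = 0: 0.213(1 - x*/1170) = 0.00337·7.62, giving x* = 1170·(1 - 0.121) = 1030.
From dy/dt = 0: 0.000617·1030 - 0.101 = 0.0203z*, so z* = 0.534/0.0203 = 26.3.

x* ≈ 1030, y* ≈ 7.62, z* ≈ 26.3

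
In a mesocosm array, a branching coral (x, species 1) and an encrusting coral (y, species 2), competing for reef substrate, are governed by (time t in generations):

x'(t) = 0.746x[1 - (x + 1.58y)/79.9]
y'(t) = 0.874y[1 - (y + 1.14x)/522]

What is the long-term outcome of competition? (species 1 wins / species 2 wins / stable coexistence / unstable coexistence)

Compare the nullcline intercepts: K1/α12 = 79.9/1.58 = 50.6 < K2 = 522; K2/α21 = 522/1.14 = 458 > K1 = 79.9.
Since the inequalities point opposite ways, species 2 can invade but species 1 cannot.

species 2 excludes species 1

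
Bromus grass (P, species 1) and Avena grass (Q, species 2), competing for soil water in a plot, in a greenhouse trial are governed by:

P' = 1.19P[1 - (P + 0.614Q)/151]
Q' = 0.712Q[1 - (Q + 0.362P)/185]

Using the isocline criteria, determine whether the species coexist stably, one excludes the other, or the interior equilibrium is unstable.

Compare the nullcline intercepts: K1/α12 = 151/0.614 = 246 > K2 = 185; K2/α21 = 185/0.362 = 511 > K1 = 151.
Since both inequalities hold, each species can invade when rare, so the interior equilibrium is stable.

stable coexistence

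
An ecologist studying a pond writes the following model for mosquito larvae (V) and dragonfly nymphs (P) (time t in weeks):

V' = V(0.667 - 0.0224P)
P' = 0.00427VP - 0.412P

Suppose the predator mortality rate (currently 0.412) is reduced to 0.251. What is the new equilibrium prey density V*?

V* ≈ 58.8

At the interior fixed point, setting dP/dt = 0 with P > 0 fixes V* = (predator death rate)/(VP coefficient) — independent of the other coefficients.
With the change, V* = 0.251/0.00427 = 58.8; it falls from 96.5.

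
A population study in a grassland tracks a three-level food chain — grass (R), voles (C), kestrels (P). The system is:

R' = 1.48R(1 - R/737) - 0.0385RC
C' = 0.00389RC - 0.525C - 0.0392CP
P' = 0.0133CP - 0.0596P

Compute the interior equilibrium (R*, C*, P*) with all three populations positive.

R* ≈ 651, C* ≈ 4.48, P* ≈ 51.2

From dP/dt = 0: 0.0133C* = 0.0596, so C* = 4.48.
From dR/dt = 0: 1.48(1 - R*/737) = 0.0385·4.48, giving R* = 737·(1 - 0.117) = 651.
From dC/dt = 0: 0.00389·651 - 0.525 = 0.0392P*, so P* = 2.01/0.0392 = 51.2.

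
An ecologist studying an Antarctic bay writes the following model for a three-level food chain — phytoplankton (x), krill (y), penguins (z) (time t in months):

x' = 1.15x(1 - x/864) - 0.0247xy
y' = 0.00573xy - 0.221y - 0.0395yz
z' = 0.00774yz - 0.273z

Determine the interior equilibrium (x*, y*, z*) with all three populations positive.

x* ≈ 209, y* ≈ 35.3, z* ≈ 24.8

From dz/dt = 0: 0.00774y* = 0.273, so y* = 35.3.
From dx/dt = 0: 1.15(1 - x*/864) = 0.0247·35.3, giving x* = 864·(1 - 0.758) = 209.
From dy/dt = 0: 0.00573·209 - 0.221 = 0.0395z*, so z* = 0.979/0.0395 = 24.8.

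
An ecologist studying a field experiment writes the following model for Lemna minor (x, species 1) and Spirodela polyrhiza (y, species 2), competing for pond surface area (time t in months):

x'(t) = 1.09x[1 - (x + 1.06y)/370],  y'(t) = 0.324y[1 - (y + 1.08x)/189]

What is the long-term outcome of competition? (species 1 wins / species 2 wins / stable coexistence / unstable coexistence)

species 1 excludes species 2

Compare the nullcline intercepts: K1/α12 = 370/1.06 = 349 > K2 = 189; K2/α21 = 189/1.08 = 175 < K1 = 370.
Since the inequalities point opposite ways, species 1 can invade but species 2 cannot.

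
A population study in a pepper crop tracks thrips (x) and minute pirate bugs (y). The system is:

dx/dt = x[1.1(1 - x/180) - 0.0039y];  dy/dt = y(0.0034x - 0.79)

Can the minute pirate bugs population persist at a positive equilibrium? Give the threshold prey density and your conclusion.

The predator equation gives dy/dt > 0 only when x > 0.79/0.0034 = 232.
Without the predator, x → K = 180. Since 180 < 232, the predator cannot invade.

Threshold x = 232; K < 232, so no, the predator goes extinct.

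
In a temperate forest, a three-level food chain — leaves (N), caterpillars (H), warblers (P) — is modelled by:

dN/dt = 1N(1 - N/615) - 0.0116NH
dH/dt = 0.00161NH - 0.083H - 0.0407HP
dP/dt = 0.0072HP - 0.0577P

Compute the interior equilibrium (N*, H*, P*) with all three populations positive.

From dP/dt = 0: 0.0072H* = 0.0577, so H* = 8.01.
From dN/dt = 0: 1(1 - N*/615) = 0.0116·8.01, giving N* = 615·(1 - 0.093) = 558.
From dH/dt = 0: 0.00161·558 - 0.083 = 0.0407P*, so P* = 0.815/0.0407 = 20.

N* ≈ 558, H* ≈ 8.01, P* ≈ 20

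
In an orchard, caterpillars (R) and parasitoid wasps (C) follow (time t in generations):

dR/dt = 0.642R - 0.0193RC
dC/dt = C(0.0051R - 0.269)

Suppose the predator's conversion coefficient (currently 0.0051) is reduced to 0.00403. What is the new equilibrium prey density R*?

R* ≈ 66.7

At the interior fixed point, setting dC/dt = 0 with C > 0 fixes R* = (predator death rate)/(RC coefficient) — independent of the other coefficients.
With the change, R* = 0.269/0.00403 = 66.7; it rises from 52.7.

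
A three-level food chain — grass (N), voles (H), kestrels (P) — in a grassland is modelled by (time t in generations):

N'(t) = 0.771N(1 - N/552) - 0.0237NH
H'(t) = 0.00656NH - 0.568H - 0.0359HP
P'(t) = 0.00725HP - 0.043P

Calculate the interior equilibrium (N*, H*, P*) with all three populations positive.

N* ≈ 451, H* ≈ 5.93, P* ≈ 66.7

From dP/dt = 0: 0.00725H* = 0.043, so H* = 5.93.
From dN/dt = 0: 0.771(1 - N*/552) = 0.0237·5.93, giving N* = 552·(1 - 0.182) = 451.
From dH/dt = 0: 0.00656·451 - 0.568 = 0.0359P*, so P* = 2.39/0.0359 = 66.7.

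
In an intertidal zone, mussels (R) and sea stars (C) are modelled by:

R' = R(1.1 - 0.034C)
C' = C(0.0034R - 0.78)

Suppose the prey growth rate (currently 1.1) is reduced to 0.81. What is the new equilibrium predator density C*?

At the interior fixed point, setting dR/dt = 0 with R > 0 fixes C* = (prey growth rate)/(RC coefficient) — independent of the other coefficients.
With the change, C* = 0.81/0.034 = 23.8; it falls from 32.4.

C* ≈ 23.8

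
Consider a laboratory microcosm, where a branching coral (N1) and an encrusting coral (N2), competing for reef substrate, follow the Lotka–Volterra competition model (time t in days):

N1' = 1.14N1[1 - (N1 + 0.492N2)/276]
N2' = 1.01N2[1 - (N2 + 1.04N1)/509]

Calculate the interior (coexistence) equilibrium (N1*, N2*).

Setting both brackets to zero gives the nullclines N1 + 0.492N2 = 276 and 1.04N1 + N2 = 509.
Substituting N2 = 509 - 1.04N1 into the first: N1(1 - 0.492·1.04) = 276 - 0.492·509.
So N1* = 25.6/0.488 = 52.4, and then N2* = 509 - 1.04·52.4 = 455.

N1* ≈ 52.4, N2* ≈ 455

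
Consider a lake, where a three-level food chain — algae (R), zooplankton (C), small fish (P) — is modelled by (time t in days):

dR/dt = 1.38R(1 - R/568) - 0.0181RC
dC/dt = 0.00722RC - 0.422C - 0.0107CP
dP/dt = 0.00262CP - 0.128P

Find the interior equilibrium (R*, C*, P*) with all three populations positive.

R* ≈ 204, C* ≈ 48.9, P* ≈ 98.2

From dP/dt = 0: 0.00262C* = 0.128, so C* = 48.9.
From dR/dt = 0: 1.38(1 - R*/568) = 0.0181·48.9, giving R* = 568·(1 - 0.641) = 204.
From dC/dt = 0: 0.00722·204 - 0.422 = 0.0107P*, so P* = 1.05/0.0107 = 98.2.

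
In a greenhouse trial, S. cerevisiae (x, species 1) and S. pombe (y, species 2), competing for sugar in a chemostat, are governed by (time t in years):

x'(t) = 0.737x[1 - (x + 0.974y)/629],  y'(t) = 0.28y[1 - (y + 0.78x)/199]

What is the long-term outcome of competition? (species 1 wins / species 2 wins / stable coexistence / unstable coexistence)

Compare the nullcline intercepts: K1/α12 = 629/0.974 = 646 > K2 = 199; K2/α21 = 199/0.78 = 255 < K1 = 629.
Since the inequalities point opposite ways, species 1 can invade but species 2 cannot.

species 1 excludes species 2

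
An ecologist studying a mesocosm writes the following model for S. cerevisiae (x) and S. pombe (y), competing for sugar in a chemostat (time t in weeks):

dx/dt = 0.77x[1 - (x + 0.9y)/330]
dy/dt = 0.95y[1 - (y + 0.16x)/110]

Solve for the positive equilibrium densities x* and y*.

x* ≈ 270, y* ≈ 66.8

Setting both brackets to zero gives the nullclines x + 0.9y = 330 and 0.16x + y = 110.
Substituting y = 110 - 0.16x into the first: x(1 - 0.9·0.16) = 330 - 0.9·110.
So x* = 231/0.856 = 270, and then y* = 110 - 0.16·270 = 66.8.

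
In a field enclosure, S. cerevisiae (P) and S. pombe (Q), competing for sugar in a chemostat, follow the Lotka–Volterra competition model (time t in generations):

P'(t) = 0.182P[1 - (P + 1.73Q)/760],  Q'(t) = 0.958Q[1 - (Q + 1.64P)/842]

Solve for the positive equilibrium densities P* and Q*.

P* ≈ 379, Q* ≈ 220

Setting both brackets to zero gives the nullclines P + 1.73Q = 760 and 1.64P + Q = 842.
Substituting Q = 842 - 1.64P into the first: P(1 - 1.73·1.64) = 760 - 1.73·842.
So P* = -697/-1.84 = 379, and then Q* = 842 - 1.64·379 = 220.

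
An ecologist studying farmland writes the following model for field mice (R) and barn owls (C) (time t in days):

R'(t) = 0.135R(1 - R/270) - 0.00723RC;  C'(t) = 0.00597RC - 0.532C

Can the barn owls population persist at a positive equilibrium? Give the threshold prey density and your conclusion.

Threshold R = 89.1; K > 89.1, so yes, the predator persists.

The predator equation gives dC/dt > 0 only when R > 0.532/0.00597 = 89.1.
Without the predator, R → K = 270. Since 270 > 89.1, the predator can invade and persist.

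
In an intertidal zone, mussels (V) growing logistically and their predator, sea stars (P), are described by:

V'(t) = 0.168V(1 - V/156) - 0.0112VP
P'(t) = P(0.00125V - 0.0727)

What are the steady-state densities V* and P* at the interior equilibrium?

V* ≈ 58.2, P* ≈ 9.41

From dP/dt = 0 with P > 0: 0.00125V* = 0.0727, so V* = 58.2.
Substitute into dV/dt = 0: 0.168(1 - 58.2/156) = 0.0112P*.
The bracket is 0.627, giving P* = 0.105/0.0112 = 9.41.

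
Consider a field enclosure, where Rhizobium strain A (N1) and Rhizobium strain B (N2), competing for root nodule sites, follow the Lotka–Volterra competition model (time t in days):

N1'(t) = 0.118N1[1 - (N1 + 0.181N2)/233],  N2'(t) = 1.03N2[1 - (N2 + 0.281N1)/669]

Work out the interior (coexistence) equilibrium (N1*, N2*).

Setting both brackets to zero gives the nullclines N1 + 0.181N2 = 233 and 0.281N1 + N2 = 669.
Substituting N2 = 669 - 0.281N1 into the first: N1(1 - 0.181·0.281) = 233 - 0.181·669.
So N1* = 112/0.949 = 118, and then N2* = 669 - 0.281·118 = 636.

N1* ≈ 118, N2* ≈ 636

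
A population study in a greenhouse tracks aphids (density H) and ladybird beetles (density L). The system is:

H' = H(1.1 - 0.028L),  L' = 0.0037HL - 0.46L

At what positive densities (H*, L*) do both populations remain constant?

Set dL/dt = 0 with L > 0: 0.0037H - 0.46 = 0, so H* = 0.46/0.0037 = 124.
Set dH/dt = 0 with H > 0: 1.1 - 0.028L = 0, so L* = 1.1/0.028 = 39.3.

H* ≈ 124, L* ≈ 39.3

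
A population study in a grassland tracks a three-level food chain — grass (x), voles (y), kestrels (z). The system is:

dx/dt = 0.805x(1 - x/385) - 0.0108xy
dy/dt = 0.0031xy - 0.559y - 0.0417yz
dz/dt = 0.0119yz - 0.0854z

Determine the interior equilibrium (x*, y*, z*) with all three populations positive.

x* ≈ 348, y* ≈ 7.18, z* ≈ 12.5

From dz/dt = 0: 0.0119y* = 0.0854, so y* = 7.18.
From dx/dt = 0: 0.805(1 - x*/385) = 0.0108·7.18, giving x* = 385·(1 - 0.0963) = 348.
From dy/dt = 0: 0.0031·348 - 0.559 = 0.0417z*, so z* = 0.52/0.0417 = 12.5.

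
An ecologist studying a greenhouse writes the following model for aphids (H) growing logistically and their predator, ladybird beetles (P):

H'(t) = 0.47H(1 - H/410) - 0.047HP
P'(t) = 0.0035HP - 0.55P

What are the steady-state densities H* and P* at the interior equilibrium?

From dP/dt = 0 with P > 0: 0.0035H* = 0.55, so H* = 157.
Substitute into dH/dt = 0: 0.47(1 - 157/410) = 0.047P*.
The bracket is 0.617, giving P* = 0.29/0.047 = 6.17.

H* ≈ 157, P* ≈ 6.17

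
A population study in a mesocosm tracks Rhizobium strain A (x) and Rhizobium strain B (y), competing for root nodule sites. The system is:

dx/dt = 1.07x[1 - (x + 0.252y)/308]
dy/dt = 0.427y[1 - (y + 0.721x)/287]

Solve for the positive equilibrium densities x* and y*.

Setting both brackets to zero gives the nullclines x + 0.252y = 308 and 0.721x + y = 287.
Substituting y = 287 - 0.721x into the first: x(1 - 0.252·0.721) = 308 - 0.252·287.
So x* = 236/0.818 = 288, and then y* = 287 - 0.721·288 = 79.3.

x* ≈ 288, y* ≈ 79.3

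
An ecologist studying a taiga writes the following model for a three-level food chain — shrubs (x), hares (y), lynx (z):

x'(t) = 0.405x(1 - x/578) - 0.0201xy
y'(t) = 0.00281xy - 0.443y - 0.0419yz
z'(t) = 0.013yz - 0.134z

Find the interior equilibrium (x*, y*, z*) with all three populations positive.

x* ≈ 282, y* ≈ 10.3, z* ≈ 8.36

From dz/dt = 0: 0.013y* = 0.134, so y* = 10.3.
From dx/dt = 0: 0.405(1 - x*/578) = 0.0201·10.3, giving x* = 578·(1 - 0.512) = 282.
From dy/dt = 0: 0.00281·282 - 0.443 = 0.0419z*, so z* = 0.35/0.0419 = 8.36.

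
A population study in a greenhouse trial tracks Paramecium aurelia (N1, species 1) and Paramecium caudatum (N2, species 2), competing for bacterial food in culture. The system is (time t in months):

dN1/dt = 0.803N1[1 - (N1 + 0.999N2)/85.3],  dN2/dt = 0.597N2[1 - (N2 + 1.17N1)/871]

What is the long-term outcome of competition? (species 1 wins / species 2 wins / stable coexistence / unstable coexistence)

Compare the nullcline intercepts: K1/α12 = 85.3/0.999 = 85.4 < K2 = 871; K2/α21 = 871/1.17 = 744 > K1 = 85.3.
Since the inequalities point opposite ways, species 2 can invade but species 1 cannot.

species 2 excludes species 1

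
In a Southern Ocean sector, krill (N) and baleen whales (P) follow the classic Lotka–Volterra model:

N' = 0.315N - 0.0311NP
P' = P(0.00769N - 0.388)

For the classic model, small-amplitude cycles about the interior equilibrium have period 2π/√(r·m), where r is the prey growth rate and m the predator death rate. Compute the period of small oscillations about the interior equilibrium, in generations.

Here r = 0.315 and m = 0.388, so r·m = 0.122.
ω = √0.122 = 0.35 per generation, hence T = 2π/ω ≈ 18 generations.

T ≈ 18 generations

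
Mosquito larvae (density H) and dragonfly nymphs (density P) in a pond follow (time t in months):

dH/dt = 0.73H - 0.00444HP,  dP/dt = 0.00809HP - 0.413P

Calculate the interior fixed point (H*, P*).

Set dP/dt = 0 with P > 0: 0.00809H - 0.413 = 0, so H* = 0.413/0.00809 = 51.1.
Set dH/dt = 0 with H > 0: 0.73 - 0.00444P = 0, so P* = 0.73/0.00444 = 164.

H* ≈ 51.1, P* ≈ 164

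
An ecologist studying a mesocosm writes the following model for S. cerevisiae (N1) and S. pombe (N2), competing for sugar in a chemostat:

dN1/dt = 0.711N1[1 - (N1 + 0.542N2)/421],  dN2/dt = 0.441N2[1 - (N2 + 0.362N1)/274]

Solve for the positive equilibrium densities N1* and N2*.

N1* ≈ 339, N2* ≈ 151

Setting both brackets to zero gives the nullclines N1 + 0.542N2 = 421 and 0.362N1 + N2 = 274.
Substituting N2 = 274 - 0.362N1 into the first: N1(1 - 0.542·0.362) = 421 - 0.542·274.
So N1* = 272/0.804 = 339, and then N2* = 274 - 0.362·339 = 151.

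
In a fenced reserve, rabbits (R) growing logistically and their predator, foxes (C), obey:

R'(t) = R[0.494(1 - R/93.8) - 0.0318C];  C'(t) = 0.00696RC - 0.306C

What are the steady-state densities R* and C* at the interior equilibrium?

R* ≈ 44, C* ≈ 8.25

From dC/dt = 0 with C > 0: 0.00696R* = 0.306, so R* = 44.
Substitute into dR/dt = 0: 0.494(1 - 44/93.8) = 0.0318C*.
The bracket is 0.531, giving C* = 0.262/0.0318 = 8.25.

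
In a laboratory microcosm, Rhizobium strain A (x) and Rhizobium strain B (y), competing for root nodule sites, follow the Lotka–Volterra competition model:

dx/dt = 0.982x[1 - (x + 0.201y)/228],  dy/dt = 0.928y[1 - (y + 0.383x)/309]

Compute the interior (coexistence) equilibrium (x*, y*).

Setting both brackets to zero gives the nullclines x + 0.201y = 228 and 0.383x + y = 309.
Substituting y = 309 - 0.383x into the first: x(1 - 0.201·0.383) = 228 - 0.201·309.
So x* = 166/0.923 = 180, and then y* = 309 - 0.383·180 = 240.

x* ≈ 180, y* ≈ 240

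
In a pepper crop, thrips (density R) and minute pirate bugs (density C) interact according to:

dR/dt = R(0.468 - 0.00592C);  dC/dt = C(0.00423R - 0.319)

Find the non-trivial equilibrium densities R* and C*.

R* ≈ 75.4, C* ≈ 79.1

Set dC/dt = 0 with C > 0: 0.00423R - 0.319 = 0, so R* = 0.319/0.00423 = 75.4.
Set dR/dt = 0 with R > 0: 0.468 - 0.00592C = 0, so C* = 0.468/0.00592 = 79.1.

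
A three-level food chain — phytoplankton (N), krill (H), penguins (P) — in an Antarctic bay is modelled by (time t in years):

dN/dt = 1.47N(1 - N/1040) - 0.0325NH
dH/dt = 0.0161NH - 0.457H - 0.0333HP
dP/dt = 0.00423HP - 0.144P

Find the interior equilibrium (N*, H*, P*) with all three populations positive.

N* ≈ 257, H* ≈ 34, P* ≈ 111

From dP/dt = 0: 0.00423H* = 0.144, so H* = 34.
From dN/dt = 0: 1.47(1 - N*/1040) = 0.0325·34, giving N* = 1040·(1 - 0.753) = 257.
From dH/dt = 0: 0.0161·257 - 0.457 = 0.0333P*, so P* = 3.68/0.0333 = 111.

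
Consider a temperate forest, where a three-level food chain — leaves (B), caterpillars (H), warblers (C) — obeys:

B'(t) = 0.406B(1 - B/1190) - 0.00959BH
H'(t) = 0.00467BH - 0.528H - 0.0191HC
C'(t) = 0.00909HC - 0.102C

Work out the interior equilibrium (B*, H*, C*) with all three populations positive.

From dC/dt = 0: 0.00909H* = 0.102, so H* = 11.2.
From dB/dt = 0: 0.406(1 - B*/1190) = 0.00959·11.2, giving B* = 1190·(1 - 0.265) = 875.
From dH/dt = 0: 0.00467·875 - 0.528 = 0.0191C*, so C* = 3.56/0.0191 = 186.

B* ≈ 875, H* ≈ 11.2, C* ≈ 186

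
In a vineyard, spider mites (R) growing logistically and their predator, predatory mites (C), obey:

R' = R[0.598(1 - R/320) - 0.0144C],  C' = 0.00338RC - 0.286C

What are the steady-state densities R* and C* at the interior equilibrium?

From dC/dt = 0 with C > 0: 0.00338R* = 0.286, so R* = 84.6.
Substitute into dR/dt = 0: 0.598(1 - 84.6/320) = 0.0144C*.
The bracket is 0.736, giving C* = 0.44/0.0144 = 30.5.

R* ≈ 84.6, C* ≈ 30.5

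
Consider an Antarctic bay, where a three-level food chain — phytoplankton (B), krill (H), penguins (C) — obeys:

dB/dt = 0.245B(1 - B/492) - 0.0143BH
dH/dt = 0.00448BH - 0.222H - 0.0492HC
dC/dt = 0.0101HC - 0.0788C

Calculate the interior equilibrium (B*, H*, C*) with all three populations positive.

From dC/dt = 0: 0.0101H* = 0.0788, so H* = 7.8.
From dB/dt = 0: 0.245(1 - B*/492) = 0.0143·7.8, giving B* = 492·(1 - 0.455) = 268.
From dH/dt = 0: 0.00448·268 - 0.222 = 0.0492C*, so C* = 0.978/0.0492 = 19.9.

B* ≈ 268, H* ≈ 7.8, C* ≈ 19.9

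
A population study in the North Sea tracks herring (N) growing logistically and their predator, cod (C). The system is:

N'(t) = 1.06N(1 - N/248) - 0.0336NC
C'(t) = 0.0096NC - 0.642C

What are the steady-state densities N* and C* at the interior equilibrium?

N* ≈ 66.9, C* ≈ 23

From dC/dt = 0 with C > 0: 0.0096N* = 0.642, so N* = 66.9.
Substitute into dN/dt = 0: 1.06(1 - 66.9/248) = 0.0336C*.
The bracket is 0.73, giving C* = 0.774/0.0336 = 23.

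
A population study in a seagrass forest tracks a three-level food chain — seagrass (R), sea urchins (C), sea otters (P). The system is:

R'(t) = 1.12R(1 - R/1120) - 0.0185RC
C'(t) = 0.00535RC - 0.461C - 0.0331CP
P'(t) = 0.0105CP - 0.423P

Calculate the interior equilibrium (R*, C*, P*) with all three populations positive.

R* ≈ 375, C* ≈ 40.3, P* ≈ 46.6

From dP/dt = 0: 0.0105C* = 0.423, so C* = 40.3.
From dR/dt = 0: 1.12(1 - R*/1120) = 0.0185·40.3, giving R* = 1120·(1 - 0.665) = 375.
From dC/dt = 0: 0.00535·375 - 0.461 = 0.0331P*, so P* = 1.54/0.0331 = 46.6.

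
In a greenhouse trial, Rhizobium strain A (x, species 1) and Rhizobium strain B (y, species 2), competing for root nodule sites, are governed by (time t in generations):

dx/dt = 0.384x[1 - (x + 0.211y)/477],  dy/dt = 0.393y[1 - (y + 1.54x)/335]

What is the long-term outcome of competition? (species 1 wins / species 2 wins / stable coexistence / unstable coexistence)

Compare the nullcline intercepts: K1/α12 = 477/0.211 = 2260 > K2 = 335; K2/α21 = 335/1.54 = 218 < K1 = 477.
Since the inequalities point opposite ways, species 1 can invade but species 2 cannot.

species 1 excludes species 2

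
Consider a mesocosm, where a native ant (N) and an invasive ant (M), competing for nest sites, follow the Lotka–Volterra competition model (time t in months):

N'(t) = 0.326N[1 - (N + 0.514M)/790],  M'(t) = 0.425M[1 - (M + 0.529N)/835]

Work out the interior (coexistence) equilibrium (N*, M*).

Setting both brackets to zero gives the nullclines N + 0.514M = 790 and 0.529N + M = 835.
Substituting M = 835 - 0.529N into the first: N(1 - 0.514·0.529) = 790 - 0.514·835.
So N* = 361/0.728 = 496, and then M* = 835 - 0.529·496 = 573.

N* ≈ 496, M* ≈ 573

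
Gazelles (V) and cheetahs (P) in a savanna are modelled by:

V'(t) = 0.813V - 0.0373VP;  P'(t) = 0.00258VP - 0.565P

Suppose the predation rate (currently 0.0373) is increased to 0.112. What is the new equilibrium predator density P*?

P* ≈ 7.26

At the interior fixed point, setting dV/dt = 0 with V > 0 fixes P* = (prey growth rate)/(VP coefficient) — independent of the other coefficients.
With the change, P* = 0.813/0.112 = 7.26; it falls from 21.8.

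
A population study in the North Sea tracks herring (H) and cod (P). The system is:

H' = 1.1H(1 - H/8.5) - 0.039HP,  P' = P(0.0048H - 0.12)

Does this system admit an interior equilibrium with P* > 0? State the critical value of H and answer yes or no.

Threshold H = 25; K < 25, so no, the predator goes extinct.

The predator equation gives dP/dt > 0 only when H > 0.12/0.0048 = 25.
Without the predator, H → K = 8.5. Since 8.5 < 25, the predator cannot invade.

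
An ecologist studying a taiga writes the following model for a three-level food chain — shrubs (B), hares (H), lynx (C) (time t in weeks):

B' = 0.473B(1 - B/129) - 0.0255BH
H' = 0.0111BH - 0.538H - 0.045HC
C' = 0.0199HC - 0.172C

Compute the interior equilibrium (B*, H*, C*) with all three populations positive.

B* ≈ 68.9, H* ≈ 8.64, C* ≈ 5.04

From dC/dt = 0: 0.0199H* = 0.172, so H* = 8.64.
From dB/dt = 0: 0.473(1 - B*/129) = 0.0255·8.64, giving B* = 129·(1 - 0.466) = 68.9.
From dH/dt = 0: 0.0111·68.9 - 0.538 = 0.045C*, so C* = 0.227/0.045 = 5.04.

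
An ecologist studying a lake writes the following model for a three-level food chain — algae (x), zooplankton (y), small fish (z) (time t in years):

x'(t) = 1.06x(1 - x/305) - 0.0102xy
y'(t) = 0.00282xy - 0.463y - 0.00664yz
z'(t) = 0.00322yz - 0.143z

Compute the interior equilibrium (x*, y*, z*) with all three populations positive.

From dz/dt = 0: 0.00322y* = 0.143, so y* = 44.4.
From dx/dt = 0: 1.06(1 - x*/305) = 0.0102·44.4, giving x* = 305·(1 - 0.427) = 175.
From dy/dt = 0: 0.00282·175 - 0.463 = 0.00664z*, so z* = 0.0295/0.00664 = 4.45.

x* ≈ 175, y* ≈ 44.4, z* ≈ 4.45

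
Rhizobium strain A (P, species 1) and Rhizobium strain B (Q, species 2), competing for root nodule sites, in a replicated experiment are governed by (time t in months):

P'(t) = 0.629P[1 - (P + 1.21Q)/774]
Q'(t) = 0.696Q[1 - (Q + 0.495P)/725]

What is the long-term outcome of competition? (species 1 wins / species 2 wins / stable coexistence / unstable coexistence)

Compare the nullcline intercepts: K1/α12 = 774/1.21 = 640 < K2 = 725; K2/α21 = 725/0.495 = 1460 > K1 = 774.
Since the inequalities point opposite ways, species 2 can invade but species 1 cannot.

species 2 excludes species 1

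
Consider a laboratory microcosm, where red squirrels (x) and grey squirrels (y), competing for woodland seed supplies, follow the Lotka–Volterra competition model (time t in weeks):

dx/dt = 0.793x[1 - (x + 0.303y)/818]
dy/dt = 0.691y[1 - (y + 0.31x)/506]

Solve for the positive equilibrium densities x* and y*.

x* ≈ 734, y* ≈ 279

Setting both brackets to zero gives the nullclines x + 0.303y = 818 and 0.31x + y = 506.
Substituting y = 506 - 0.31x into the first: x(1 - 0.303·0.31) = 818 - 0.303·506.
So x* = 665/0.906 = 734, and then y* = 506 - 0.31·734 = 279.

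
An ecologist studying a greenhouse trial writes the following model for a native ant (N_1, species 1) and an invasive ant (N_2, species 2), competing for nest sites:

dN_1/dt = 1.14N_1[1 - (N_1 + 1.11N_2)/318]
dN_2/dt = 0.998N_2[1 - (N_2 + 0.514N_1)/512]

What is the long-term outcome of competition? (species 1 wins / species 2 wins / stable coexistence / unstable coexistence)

species 2 excludes species 1

Compare the nullcline intercepts: K1/α12 = 318/1.11 = 286 < K2 = 512; K2/α21 = 512/0.514 = 996 > K1 = 318.
Since the inequalities point opposite ways, species 2 can invade but species 1 cannot.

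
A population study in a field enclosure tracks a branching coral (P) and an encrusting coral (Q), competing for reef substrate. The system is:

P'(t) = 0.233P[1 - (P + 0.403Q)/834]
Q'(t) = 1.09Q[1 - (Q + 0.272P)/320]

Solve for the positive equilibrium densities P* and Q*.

P* ≈ 792, Q* ≈ 105

Setting both brackets to zero gives the nullclines P + 0.403Q = 834 and 0.272P + Q = 320.
Substituting Q = 320 - 0.272P into the first: P(1 - 0.403·0.272) = 834 - 0.403·320.
So P* = 705/0.89 = 792, and then Q* = 320 - 0.272·792 = 105.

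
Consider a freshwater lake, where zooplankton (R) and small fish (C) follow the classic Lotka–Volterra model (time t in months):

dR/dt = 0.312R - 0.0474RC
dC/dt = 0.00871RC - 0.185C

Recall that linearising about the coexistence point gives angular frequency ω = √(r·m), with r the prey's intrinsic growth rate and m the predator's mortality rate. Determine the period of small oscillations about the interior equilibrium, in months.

T ≈ 26.2 months

Here r = 0.312 and m = 0.185, so r·m = 0.0577.
ω = √0.0577 = 0.24 per month, hence T = 2π/ω ≈ 26.2 months.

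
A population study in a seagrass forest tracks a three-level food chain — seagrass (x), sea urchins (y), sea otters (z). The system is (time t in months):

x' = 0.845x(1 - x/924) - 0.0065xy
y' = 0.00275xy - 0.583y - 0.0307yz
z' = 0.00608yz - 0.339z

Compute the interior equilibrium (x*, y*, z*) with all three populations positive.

x* ≈ 528, y* ≈ 55.8, z* ≈ 28.3

From dz/dt = 0: 0.00608y* = 0.339, so y* = 55.8.
From dx/dt = 0: 0.845(1 - x*/924) = 0.0065·55.8, giving x* = 924·(1 - 0.429) = 528.
From dy/dt = 0: 0.00275·528 - 0.583 = 0.0307z*, so z* = 0.868/0.0307 = 28.3.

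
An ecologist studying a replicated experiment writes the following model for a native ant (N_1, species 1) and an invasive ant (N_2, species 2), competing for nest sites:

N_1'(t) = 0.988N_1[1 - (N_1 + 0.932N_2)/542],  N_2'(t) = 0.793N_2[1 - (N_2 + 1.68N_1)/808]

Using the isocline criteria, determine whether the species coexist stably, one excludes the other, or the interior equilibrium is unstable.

unstable coexistence (outcome depends on initial conditions)

Compare the nullcline intercepts: K1/α12 = 542/0.932 = 582 < K2 = 808; K2/α21 = 808/1.68 = 481 < K1 = 542.
Since both are reversed, neither can invade when rare; the interior point is a saddle.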